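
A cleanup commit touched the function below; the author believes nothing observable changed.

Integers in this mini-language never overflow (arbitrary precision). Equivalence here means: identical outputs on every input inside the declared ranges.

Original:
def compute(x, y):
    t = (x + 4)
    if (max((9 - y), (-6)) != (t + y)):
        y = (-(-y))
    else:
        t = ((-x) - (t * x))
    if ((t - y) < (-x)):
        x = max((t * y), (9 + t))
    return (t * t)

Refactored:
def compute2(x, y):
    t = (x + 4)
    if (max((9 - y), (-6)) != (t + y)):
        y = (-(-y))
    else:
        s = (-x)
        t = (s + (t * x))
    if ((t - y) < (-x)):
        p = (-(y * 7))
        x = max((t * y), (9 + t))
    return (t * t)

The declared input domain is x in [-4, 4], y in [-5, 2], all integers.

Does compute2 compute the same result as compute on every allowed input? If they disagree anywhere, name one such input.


There is a counterexample at x=1, y=2: 36 on one side, 16 on the other.
compute: t = 5; (max((9 - y), (-6)) != (t + y)) -> false; t = -6; ((t - y) < (-x)) -> true; x = 3; return 36
compute2: t = 5; (max((9 - y), (-6)) != (t + y)) -> false; s = -1; t = 4; ((t - y) < (-x)) -> false; return 16
verdict: not equivalent; witness: x=1, y=2


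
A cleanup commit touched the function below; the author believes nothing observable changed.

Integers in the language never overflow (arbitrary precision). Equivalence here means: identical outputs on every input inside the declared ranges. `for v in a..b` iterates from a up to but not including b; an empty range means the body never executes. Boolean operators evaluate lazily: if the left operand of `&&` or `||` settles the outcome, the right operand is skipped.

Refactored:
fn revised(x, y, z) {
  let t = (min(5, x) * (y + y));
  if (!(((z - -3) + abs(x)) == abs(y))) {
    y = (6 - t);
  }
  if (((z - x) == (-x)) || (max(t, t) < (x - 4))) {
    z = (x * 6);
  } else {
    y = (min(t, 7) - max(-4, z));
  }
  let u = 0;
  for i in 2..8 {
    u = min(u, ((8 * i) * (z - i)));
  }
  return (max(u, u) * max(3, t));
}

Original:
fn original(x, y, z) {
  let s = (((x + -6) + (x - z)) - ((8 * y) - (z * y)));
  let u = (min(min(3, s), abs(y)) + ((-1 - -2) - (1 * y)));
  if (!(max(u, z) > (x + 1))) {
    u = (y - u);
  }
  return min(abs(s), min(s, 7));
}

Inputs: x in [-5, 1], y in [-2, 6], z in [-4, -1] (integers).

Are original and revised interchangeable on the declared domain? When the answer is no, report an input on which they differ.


Not equivalent: x=-5, y=-2, z=-4 separates them (7 vs -12320).
original: s=12, then u=5, then (!(max(u, z) > (x + 1))) is false, then returns 7
revised: t=20, then (!(((z - -3) + abs(x)) == abs(y))) is true, then y=-14, then (((z - x) == (-x)) || (max(t, t) < (x - 4))) is false, then y=11, then u=0, then (i=2), then u=-96, then (i=3), then u=-168, then (i=4), then u=-256, then (i=5), then u=-360, then (i=6), then u=-480, then (i=7), then u=-616, then returns -12320
verdict: not equivalent; witness: x=-5, y=-2, z=-4


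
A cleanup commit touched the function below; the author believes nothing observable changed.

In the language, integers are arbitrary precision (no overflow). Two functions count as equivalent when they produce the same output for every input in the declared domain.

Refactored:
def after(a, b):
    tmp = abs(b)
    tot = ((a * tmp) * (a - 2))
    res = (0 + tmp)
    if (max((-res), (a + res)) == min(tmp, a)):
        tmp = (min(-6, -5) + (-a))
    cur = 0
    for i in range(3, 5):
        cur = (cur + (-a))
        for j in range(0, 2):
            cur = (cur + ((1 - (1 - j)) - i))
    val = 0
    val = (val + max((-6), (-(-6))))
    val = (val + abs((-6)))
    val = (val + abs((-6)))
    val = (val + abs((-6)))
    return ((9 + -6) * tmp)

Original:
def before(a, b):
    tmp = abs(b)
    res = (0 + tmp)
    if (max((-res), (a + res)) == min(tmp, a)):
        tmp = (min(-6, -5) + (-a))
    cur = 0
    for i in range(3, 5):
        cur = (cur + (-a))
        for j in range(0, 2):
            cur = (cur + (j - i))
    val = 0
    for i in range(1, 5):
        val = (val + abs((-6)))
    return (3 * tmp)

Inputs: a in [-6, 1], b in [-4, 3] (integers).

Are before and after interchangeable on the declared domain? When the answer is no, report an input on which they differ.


Reading the diff, among the changes: min/max/abs usage differs; also loop structure differs; also constant usage differs; also statement counts differ; also local variable names differ; also arithmetic usage differs.
One worked example (a=-2, b=-2) — before: tmp = 2; res = 2; (max((-res), (a + res)) == min(tmp, a)) -> false; cur = 0; [i=3]; cur = 2; [j=0]; cur = -1; [j=1]; cur = -3; [i=4]; cur = -1; [j=0]; cur = -5; [j=1]; cur = -8; val = 0; [i=1]; val = 6; [i=2]; val = 12; [i=3]; val = 18; [i=4]; val = 24; return 6; after: tmp = 2; tot = 16; res = 2; (max((-res), (a + res)) == min(tmp, a)) -> false; cur = 0; [i=3]; cur = 2; [j=0]; cur = -1; [j=1]; cur = -3; [i=4]; cur = -1; [j=0]; cur = -5; [j=1]; cur = -8; val = 0; val = 6; val = 12; val = 18; val = 24; return 6; agreement on 6.
Sweeping the whole domain (64 inputs) finds no disagreement.
verdict: equivalent


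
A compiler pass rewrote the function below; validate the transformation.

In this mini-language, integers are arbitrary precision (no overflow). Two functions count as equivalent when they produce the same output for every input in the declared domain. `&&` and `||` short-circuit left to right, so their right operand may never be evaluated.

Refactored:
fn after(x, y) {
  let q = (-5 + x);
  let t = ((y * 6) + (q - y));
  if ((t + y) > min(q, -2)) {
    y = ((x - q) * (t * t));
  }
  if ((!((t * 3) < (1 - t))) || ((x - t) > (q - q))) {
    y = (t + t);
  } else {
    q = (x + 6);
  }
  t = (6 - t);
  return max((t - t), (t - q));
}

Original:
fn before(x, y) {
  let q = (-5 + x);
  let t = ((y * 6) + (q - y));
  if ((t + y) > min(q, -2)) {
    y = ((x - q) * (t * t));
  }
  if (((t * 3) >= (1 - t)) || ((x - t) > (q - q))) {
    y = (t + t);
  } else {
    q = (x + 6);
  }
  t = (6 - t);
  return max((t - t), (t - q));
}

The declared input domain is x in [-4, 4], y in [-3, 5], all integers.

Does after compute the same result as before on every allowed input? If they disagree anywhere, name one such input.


The two are interchangeable: comparison usage differs; boolean connective usage differs, and every declared input agrees.
As a probe, take x=-4, y=-3: before runs q = -9; t = -24; ((t + y) > min(q, -2)) -> false; (((t * 3) >= (1 - t)) || ((x - t) > (q - q))) -> true; y = -48; t = 30; return 39; after runs q = -9; t = -24; ((t + y) > min(q, -2)) -> false; ((!((t * 3) < (1 - t))) || ((x - t) > (q - q))) -> true; y = -48; t = 30; return 39; both end at 39.
Sweeping the whole domain (81 inputs) finds no disagreement.
verdict: equivalent


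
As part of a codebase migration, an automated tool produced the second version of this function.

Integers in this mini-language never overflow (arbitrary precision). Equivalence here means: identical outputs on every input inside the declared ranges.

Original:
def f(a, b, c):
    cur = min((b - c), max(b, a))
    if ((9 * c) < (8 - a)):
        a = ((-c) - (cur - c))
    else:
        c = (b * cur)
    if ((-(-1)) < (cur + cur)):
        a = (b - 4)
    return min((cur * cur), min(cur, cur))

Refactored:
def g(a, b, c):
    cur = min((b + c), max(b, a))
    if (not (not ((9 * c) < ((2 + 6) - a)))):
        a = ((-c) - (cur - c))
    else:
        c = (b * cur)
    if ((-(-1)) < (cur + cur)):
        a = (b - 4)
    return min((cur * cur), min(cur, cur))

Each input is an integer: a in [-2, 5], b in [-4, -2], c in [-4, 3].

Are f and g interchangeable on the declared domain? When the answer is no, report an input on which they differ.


At a=-2, b=-4, c=-4: f gives -2, g gives -8.
verdict: not equivalent; witness: a=-2, b=-4, c=-4


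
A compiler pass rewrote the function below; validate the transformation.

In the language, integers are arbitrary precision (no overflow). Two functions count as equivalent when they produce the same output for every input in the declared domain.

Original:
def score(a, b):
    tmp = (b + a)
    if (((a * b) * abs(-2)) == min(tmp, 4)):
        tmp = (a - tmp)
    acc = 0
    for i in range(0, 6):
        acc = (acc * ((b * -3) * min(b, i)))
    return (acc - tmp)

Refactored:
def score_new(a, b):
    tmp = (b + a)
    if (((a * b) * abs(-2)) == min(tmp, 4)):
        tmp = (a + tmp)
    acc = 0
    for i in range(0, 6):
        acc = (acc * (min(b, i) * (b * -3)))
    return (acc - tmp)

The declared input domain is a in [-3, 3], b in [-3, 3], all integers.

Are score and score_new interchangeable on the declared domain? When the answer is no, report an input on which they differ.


On input a=1, b=1, score returns 1 while score_new returns -3.
verdict: not equivalent; witness: a=1, b=1


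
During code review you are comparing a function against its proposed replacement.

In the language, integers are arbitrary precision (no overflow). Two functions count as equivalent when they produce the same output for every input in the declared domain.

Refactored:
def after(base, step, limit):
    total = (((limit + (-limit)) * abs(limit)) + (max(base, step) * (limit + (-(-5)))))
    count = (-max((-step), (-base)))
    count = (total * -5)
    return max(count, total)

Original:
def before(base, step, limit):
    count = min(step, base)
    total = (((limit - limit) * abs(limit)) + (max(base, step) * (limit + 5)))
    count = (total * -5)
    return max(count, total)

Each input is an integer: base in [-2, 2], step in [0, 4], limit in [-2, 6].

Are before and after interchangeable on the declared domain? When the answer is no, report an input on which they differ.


The two are interchangeable: min/max/abs usage differs, plus arithmetic usage differs, and every declared input agrees.
Tracing base=0, step=0, limit=-2: before: count = 0; total = 0; count = 0; return 0 | after: total = 0; count = 0; count = 0; return 0 — matching result 0.
Every one of the 225 inputs gives matching results.
verdict: equivalent


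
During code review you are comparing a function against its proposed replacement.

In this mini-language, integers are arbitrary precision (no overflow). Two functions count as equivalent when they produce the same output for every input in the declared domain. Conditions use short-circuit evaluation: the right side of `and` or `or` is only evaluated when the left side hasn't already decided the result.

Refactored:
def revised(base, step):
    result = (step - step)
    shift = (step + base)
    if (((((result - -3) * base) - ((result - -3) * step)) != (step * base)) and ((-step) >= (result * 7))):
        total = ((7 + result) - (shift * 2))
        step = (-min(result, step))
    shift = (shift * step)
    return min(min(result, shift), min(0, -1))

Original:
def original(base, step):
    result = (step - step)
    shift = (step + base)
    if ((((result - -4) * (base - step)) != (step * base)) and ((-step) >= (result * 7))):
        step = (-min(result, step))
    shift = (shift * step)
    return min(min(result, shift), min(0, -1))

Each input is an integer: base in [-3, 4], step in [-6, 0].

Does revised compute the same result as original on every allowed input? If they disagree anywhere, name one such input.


base=-2, step=-6 yields -48 from original but -1 from revised.
verdict: not equivalent; witness: base=-2, step=-6


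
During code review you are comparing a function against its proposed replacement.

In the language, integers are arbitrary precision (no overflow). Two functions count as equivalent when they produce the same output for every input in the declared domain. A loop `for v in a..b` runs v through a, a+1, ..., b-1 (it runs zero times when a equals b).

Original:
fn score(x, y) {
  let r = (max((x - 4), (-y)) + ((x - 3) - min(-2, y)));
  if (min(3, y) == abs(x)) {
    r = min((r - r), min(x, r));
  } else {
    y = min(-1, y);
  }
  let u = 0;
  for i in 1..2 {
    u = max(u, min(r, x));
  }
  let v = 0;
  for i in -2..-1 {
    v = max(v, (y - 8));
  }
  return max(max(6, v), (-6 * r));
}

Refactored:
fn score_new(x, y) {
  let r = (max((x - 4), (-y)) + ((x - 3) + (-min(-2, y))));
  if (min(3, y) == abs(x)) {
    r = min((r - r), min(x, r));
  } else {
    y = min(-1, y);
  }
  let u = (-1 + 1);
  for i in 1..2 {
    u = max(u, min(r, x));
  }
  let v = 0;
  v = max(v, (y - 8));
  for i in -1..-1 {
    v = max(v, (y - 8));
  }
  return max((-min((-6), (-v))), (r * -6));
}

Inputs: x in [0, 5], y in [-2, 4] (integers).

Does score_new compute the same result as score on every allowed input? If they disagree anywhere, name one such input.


This is a faithful refactor — constant usage differs; loop structure differs; statement counts differ; min/max/abs usage differs; arithmetic usage differs, but the computed results match everywhere.
As a probe, take x=0, y=3: score runs r := -4 | (min(3, y) == abs(x)): false | y := -1 | u := 0 | iter i=1: | u := 0 | v := 0 | iter i=-2: | v := 0 | result 24; score_new runs r := -4 | (min(3, y) == abs(x)): false | y := -1 | u := 0 | iter i=1: | u := 0 | v := 0 | v := 0 | loop over i: empty range | result 24; both end at 24.
Checked all 42 inputs in the declared domain: the outputs agree on every one.
verdict: equivalent


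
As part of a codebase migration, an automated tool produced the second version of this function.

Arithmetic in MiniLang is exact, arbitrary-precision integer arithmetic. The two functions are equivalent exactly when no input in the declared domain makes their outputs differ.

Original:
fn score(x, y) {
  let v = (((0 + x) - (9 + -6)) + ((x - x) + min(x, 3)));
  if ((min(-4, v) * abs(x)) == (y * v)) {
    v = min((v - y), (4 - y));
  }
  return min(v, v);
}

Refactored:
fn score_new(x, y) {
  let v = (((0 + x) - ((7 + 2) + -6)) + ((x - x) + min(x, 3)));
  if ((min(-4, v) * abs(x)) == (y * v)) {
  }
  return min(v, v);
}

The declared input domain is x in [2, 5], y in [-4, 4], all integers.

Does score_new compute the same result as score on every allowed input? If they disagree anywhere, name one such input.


Consider the input x=3, y=-4.
score: v=3, then ((min(-4, v) * abs(x)) == (y * v)) is true, then v=7, then returns 7
score_new: v=3, then ((min(-4, v) * abs(x)) == (y * v)) is true, then returns 3
7 against 3: the behavior changed.
verdict: not equivalent; witness: x=3, y=-4


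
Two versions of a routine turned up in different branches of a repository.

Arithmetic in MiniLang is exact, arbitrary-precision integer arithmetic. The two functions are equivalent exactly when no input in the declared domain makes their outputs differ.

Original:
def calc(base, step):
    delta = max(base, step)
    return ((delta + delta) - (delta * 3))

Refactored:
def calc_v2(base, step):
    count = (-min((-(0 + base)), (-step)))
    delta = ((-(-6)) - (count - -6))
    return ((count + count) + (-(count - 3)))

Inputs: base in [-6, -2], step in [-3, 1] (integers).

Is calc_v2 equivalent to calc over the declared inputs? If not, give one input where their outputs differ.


These are not equivalent — on base=-6, step=-3 the outputs split (3 vs 0).
calc: delta becomes -3; next final value 3
calc_v2: count becomes -3; next delta becomes 3; next final value 0
verdict: not equivalent; witness: base=-6, step=-3


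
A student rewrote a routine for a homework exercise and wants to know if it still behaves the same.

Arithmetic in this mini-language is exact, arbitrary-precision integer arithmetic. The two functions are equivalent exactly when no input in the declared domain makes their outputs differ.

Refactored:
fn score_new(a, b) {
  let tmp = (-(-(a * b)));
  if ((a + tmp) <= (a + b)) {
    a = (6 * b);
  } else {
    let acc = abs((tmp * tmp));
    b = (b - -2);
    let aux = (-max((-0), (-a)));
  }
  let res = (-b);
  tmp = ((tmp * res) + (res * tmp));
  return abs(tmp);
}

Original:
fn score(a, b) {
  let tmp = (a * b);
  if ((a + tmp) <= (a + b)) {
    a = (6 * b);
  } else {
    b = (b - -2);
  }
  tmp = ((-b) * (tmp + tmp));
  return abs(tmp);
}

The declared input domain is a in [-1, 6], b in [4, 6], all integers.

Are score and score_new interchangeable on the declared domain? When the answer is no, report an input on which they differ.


Reading the diff, among the changes: local variable names differ; min/max/abs usage differs; arithmetic usage differs; constant usage differs; statement counts differ.
One worked example (a=3, b=5) — score: tmp = 15; ((a + tmp) <= (a + b)) -> false; b = 7; tmp = -210; return 210; score_new: tmp = 15; ((a + tmp) <= (a + b)) -> false; acc = 225; b = 7; aux = 0; res = -7; tmp = -210; return 210; agreement on 210.
An exhaustive pass over the 24 declared inputs shows identical outputs.
verdict: equivalent


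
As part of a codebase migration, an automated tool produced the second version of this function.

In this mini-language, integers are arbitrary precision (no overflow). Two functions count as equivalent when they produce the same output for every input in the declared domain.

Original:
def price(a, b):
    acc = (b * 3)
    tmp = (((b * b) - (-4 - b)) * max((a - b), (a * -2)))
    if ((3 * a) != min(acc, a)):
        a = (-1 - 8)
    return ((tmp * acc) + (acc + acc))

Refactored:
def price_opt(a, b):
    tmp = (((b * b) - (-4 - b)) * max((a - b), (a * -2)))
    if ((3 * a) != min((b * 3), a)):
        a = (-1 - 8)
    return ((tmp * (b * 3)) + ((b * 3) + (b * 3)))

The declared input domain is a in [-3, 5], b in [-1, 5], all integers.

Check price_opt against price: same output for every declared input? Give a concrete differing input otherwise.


Equivalent — the differences include local variable names differ; also statement counts differ; also constant usage differs; also arithmetic usage differs, yet no declared input distinguishes the two.
One worked example (a=-1, b=4) — price: acc becomes 12; next tmp becomes 48; next ((3 * a) != min(acc, a)) evaluates to true; next a becomes -9; next final value 600; price_opt: tmp becomes 48; next ((3 * a) != min((b * 3), a)) evaluates to true; next a becomes -9; next final value 600; agreement on 600.
An exhaustive pass over the 63 declared inputs shows identical outputs.
verdict: equivalent


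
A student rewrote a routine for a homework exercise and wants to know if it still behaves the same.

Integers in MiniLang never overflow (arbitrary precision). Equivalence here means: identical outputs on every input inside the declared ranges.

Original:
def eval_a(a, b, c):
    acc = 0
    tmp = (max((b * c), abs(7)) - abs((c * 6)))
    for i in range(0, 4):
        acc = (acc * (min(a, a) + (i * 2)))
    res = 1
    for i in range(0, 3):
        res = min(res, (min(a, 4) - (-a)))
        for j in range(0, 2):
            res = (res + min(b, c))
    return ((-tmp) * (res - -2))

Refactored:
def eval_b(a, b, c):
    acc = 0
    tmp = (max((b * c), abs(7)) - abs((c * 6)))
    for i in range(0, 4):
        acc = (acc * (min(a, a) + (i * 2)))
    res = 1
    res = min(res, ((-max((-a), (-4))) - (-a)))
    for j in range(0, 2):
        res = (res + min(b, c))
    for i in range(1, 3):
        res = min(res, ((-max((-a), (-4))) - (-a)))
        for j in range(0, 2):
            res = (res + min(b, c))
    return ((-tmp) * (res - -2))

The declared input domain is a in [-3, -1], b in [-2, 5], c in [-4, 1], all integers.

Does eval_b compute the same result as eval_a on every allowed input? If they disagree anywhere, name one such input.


Behavior is preserved: although constant usage differs, plus loop structure differs, plus statement counts differ, plus min/max/abs usage differs, plus arithmetic usage differs, the outputs never diverge.
Spot check at a=-1, b=-2, c=-3 — eval_a: acc := 0 | tmp := -11 | iter i=0: | acc := 0 | iter i=1: | acc := 0 | iter i=2: | acc := 0 | iter i=3: | acc := 0 | res := 1 | iter i=0: | res := -2 | iter j=0: | res := -5 | iter j=1: | res := -8 | iter i=1: | res := -8 | iter j=0: | res := -11 | iter j=1: | res := -14 | iter i=2: | res := -14 | iter j=0: | res := -17 | iter j=1: | res := -20 | result -198. eval_b: acc := 0 | tmp := -11 | iter i=0: | acc := 0 | iter i=1: | acc := 0 | iter i=2: | acc := 0 | iter i=3: | acc := 0 | res := 1 | res := -2 | iter j=0: | res := -5 | iter j=1: | res := -8 | iter i=1: | res := -8 | iter j=0: | res := -11 | iter j=1: | res := -14 | iter i=2: | res := -14 | iter j=0: | res := -17 | iter j=1: | res := -20 | result -198. Both give -198.
Across all 144 domain points the two functions coincide.
verdict: equivalent


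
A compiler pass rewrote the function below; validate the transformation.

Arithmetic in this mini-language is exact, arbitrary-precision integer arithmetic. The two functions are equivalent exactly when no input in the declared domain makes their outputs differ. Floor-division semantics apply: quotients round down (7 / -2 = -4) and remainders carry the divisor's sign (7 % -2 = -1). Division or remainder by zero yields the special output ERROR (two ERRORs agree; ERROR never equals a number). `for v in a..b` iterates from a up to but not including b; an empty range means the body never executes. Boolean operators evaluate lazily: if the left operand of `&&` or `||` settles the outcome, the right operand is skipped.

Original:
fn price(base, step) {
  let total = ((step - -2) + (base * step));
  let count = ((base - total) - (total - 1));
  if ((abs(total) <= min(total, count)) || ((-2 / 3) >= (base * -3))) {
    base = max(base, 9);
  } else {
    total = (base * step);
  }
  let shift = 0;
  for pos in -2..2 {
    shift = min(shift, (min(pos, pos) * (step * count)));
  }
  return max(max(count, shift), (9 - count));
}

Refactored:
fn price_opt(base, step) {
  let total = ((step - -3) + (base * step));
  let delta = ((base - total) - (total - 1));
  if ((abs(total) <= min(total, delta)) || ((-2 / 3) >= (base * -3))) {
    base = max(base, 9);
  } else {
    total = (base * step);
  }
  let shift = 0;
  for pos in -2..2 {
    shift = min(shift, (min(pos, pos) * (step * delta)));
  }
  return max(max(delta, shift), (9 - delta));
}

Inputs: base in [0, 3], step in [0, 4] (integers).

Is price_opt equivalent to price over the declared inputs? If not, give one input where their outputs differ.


On input base=0, step=0, price returns 12 while price_opt returns 14.
verdict: not equivalent; witness: base=0, step=0


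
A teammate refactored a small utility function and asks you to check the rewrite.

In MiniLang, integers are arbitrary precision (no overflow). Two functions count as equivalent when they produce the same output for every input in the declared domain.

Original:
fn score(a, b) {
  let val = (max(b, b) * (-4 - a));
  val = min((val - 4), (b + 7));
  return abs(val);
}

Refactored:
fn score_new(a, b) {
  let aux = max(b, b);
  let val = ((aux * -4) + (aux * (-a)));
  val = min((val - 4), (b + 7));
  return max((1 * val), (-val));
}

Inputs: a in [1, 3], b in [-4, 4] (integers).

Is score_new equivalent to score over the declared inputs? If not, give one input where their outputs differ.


Comparing the listings, the differences include: arithmetic usage differs; also constant usage differs; also local variable names differ; also statement counts differ; also min/max/abs usage differs.
Spot check at a=1, b=2 — score: val becomes -10; next val becomes -14; next final value 14. score_new: aux becomes 2; next val becomes -10; next val becomes -14; next final value 14. Both give 14.
Sweeping the whole domain (27 inputs) finds no disagreement.
verdict: equivalent


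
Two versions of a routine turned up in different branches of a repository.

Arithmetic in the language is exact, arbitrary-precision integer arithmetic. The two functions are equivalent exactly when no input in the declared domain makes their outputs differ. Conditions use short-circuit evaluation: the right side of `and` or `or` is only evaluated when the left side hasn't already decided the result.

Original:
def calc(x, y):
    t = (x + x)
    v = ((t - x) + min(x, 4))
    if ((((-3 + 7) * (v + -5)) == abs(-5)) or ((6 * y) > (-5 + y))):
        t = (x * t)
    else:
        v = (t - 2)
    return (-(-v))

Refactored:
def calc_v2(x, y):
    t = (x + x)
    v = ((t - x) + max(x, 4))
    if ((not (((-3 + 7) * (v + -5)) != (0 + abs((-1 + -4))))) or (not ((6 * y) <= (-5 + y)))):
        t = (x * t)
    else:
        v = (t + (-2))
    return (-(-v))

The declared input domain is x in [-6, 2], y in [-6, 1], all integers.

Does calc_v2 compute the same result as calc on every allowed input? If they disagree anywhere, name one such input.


At x=-6, y=0: calc gives -12, calc_v2 gives -2.
verdict: not equivalent; witness: x=-6, y=0


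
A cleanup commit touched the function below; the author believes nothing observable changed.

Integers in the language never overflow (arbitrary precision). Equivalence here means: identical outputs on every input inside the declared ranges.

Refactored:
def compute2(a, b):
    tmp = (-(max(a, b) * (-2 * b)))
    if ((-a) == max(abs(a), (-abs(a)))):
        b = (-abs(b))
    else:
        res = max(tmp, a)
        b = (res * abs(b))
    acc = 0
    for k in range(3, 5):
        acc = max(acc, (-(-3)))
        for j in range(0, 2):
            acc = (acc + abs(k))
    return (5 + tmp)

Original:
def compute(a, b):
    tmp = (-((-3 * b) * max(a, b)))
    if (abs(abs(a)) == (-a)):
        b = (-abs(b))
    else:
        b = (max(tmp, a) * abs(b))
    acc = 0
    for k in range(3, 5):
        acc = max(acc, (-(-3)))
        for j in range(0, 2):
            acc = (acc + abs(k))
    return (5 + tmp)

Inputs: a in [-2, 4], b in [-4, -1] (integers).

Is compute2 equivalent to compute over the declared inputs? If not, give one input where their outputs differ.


Not equivalent: a=-2, b=-4 separates them (29 vs 21).
compute: tmp = 24; (abs(abs(a)) == (-a)) -> true; b = -4; acc = 0; [k=3]; acc = 3; [j=0]; acc = 6; [j=1]; acc = 9; [k=4]; acc = 9; [j=0]; acc = 13; [j=1]; acc = 17; return 29
compute2: tmp = 16; ((-a) == max(abs(a), (-abs(a)))) -> true; b = -4; acc = 0; [k=3]; acc = 3; [j=0]; acc = 6; [j=1]; acc = 9; [k=4]; acc = 9; [j=0]; acc = 13; [j=1]; acc = 17; return 21
verdict: not equivalent; witness: a=-2, b=-4


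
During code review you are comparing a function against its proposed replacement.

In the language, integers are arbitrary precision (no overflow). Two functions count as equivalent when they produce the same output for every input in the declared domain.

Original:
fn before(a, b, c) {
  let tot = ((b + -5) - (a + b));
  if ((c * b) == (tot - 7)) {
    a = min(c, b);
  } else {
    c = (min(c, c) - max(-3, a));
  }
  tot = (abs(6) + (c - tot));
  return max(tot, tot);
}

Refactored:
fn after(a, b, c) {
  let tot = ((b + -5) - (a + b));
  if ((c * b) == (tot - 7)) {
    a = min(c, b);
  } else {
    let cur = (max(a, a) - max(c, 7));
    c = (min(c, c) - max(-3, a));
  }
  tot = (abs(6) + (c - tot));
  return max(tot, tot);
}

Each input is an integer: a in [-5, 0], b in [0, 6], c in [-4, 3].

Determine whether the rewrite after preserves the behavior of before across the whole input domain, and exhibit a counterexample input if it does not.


Behavior is preserved: although local variable names differ; and min/max/abs usage differs; and constant usage differs; and statement counts differ; and arithmetic usage differs, the outputs never diverge.
Spot check at a=0, b=2, c=3 — before: tot=-5, then ((c * b) == (tot - 7)) is false, then c=3, then tot=14, then returns 14. after: tot=-5, then ((c * b) == (tot - 7)) is false, then cur=-7, then c=3, then tot=14, then returns 14. Both give 14.
Sweeping the whole domain (336 inputs) finds no disagreement.
verdict: equivalent


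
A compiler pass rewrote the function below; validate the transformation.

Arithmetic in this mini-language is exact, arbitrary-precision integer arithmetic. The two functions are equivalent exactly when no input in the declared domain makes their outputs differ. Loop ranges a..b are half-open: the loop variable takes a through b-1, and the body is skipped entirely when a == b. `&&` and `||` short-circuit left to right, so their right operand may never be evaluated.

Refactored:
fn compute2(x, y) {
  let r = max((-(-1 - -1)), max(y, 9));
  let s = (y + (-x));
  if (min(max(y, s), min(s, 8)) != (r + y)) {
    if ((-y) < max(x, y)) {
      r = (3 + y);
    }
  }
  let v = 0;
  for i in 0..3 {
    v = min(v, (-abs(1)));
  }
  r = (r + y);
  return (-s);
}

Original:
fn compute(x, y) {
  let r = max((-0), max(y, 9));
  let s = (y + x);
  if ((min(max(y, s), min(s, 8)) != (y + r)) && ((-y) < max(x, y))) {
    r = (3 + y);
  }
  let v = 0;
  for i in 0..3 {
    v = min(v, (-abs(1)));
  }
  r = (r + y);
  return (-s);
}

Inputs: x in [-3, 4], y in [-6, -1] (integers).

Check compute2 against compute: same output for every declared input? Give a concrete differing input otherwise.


Not equivalent: x=-3, y=-6 separates them (9 vs 3).
compute: r=9, then s=-9, then ((min(max(y, s), min(s, 8)) != (y + r)) && ((-y) < max(x, y))) is false, then v=0, then (i=0), then v=-1, then (i=1), then v=-1, then (i=2), then v=-1, then r=3, then returns 9
compute2: r=9, then s=-3, then (min(max(y, s), min(s, 8)) != (r + y)) is true, then ((-y) < max(x, y)) is false, then v=0, then (i=0), then v=-1, then (i=1), then v=-1, then (i=2), then v=-1, then r=3, then returns 3
verdict: not equivalent; witness: x=-3, y=-6


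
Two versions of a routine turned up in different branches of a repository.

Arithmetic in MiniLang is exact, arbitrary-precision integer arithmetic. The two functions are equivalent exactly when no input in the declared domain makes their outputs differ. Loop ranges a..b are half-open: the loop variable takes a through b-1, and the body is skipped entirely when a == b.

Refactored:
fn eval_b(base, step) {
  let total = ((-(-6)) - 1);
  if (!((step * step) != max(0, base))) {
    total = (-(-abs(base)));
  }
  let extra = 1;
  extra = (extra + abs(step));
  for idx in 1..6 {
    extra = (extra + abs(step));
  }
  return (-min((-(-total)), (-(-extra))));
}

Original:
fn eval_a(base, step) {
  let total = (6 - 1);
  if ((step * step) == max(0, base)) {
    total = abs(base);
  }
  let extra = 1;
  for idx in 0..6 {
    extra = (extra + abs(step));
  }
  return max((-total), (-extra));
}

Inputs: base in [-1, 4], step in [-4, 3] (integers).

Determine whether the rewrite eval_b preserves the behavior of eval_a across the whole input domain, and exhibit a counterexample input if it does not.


Although boolean connective usage differs, plus min/max/abs usage differs, plus statement counts differ, plus loop structure differs, plus arithmetic usage differs, plus comparison usage differs, 48/48 inputs agree.
verdict: equivalent


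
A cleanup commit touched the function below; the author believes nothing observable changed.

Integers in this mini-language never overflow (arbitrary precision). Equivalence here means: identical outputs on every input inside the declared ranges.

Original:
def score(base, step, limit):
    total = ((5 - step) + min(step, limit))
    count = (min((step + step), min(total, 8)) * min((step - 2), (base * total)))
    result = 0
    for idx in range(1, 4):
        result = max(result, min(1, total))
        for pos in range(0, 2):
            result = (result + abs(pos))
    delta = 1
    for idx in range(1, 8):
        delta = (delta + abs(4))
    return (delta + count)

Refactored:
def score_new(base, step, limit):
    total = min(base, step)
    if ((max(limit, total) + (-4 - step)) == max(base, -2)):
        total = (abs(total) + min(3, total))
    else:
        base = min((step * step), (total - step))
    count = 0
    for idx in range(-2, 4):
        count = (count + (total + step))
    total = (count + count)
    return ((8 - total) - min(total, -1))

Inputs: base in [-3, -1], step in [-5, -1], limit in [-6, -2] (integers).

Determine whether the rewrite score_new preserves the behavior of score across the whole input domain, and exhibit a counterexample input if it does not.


Input base=-3, step=-5, limit=-6: 149 from score versus 248 from score_new.
verdict: not equivalent; witness: base=-3, step=-5, limit=-6


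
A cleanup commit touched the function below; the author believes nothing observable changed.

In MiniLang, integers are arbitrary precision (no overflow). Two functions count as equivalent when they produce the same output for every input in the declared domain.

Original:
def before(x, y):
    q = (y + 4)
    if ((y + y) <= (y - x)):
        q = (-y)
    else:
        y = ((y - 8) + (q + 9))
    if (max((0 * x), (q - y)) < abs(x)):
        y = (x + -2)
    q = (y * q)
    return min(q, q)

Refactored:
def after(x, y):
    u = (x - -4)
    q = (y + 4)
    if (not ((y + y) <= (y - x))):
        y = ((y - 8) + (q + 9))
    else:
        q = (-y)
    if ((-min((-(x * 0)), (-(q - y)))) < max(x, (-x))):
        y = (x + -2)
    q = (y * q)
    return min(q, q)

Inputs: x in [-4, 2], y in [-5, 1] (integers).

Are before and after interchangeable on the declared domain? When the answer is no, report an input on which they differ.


Comparing the listings, the differences include: statement counts differ; also constant usage differs; also local variable names differ; also min/max/abs usage differs; also boolean connective usage differs; also arithmetic usage differs.
Tracing x=-1, y=1: before: q = 5; ((y + y) <= (y - x)) -> true; q = -1; (max((0 * x), (q - y)) < abs(x)) -> true; y = -3; q = 3; return 3 | after: u = 3; q = 5; (not ((y + y) <= (y - x))) -> false; q = -1; ((-min((-(x * 0)), (-(q - y)))) < max(x, (-x))) -> true; y = -3; q = 3; return 3 — matching result 3.
Across all 49 domain points the two functions coincide.
verdict: equivalent


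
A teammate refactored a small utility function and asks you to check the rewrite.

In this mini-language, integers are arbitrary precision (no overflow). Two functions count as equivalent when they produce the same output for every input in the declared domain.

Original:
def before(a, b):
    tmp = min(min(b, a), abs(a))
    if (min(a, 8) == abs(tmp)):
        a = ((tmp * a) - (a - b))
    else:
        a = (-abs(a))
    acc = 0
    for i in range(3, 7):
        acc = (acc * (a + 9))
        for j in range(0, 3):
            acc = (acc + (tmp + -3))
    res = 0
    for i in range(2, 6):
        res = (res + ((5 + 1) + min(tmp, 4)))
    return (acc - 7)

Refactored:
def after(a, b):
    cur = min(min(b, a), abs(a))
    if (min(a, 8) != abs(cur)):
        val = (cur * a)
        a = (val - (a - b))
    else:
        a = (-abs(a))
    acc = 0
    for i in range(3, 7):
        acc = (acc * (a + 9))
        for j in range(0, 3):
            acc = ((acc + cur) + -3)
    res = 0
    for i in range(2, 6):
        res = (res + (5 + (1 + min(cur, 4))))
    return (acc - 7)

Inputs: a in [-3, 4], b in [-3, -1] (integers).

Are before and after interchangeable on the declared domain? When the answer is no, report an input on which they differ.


Consider the input a=-3, b=-3.
before: tmp becomes -3; next (min(a, 8) == abs(tmp)) evaluates to false; next a becomes -3; next acc becomes 0; next at i=3:; next acc becomes 0; next at j=0:; next acc becomes -6; next at j=1:; next acc becomes -12; next at j=2:; next acc becomes -18; next at i=4:; next acc becomes -108; next at j=0:; next acc becomes -114; next at j=1:; next acc becomes -120; next at j=2:; next acc becomes -126; next at i=5:; next acc becomes -756; next at j=0:; next acc becomes -762; next at j=1:; next acc becomes -768; next at j=2:; next acc becomes -774; next at i=6:; next acc becomes -4644; next at j=0:; next acc becomes -4650; next at j=1:; next acc becomes -4656; next at j=2:; next acc becomes -4662; next res becomes 0; next at i=2:; next res becomes 3; next at i=3:; next res becomes 6; next at i=4:; next res becomes 9; next at i=5:; next res becomes 12; next final value -4669
after: cur becomes -3; next (min(a, 8) != abs(cur)) evaluates to true; next val becomes 9; next a becomes 9; next acc becomes 0; next at i=3:; next acc becomes 0; next at j=0:; next acc becomes -6; next at j=1:; next acc becomes -12; next at j=2:; next acc becomes -18; next at i=4:; next acc becomes -324; next at j=0:; next acc becomes -330; next at j=1:; next acc becomes -336; next at j=2:; next acc becomes -342; next at i=5:; next acc becomes -6156; next at j=0:; next acc becomes -6162; next at j=1:; next acc becomes -6168; next at j=2:; next acc becomes -6174; next at i=6:; next acc becomes -111132; next at j=0:; next acc becomes -111138; next at j=1:; next acc becomes -111144; next at j=2:; next acc becomes -111150; next res becomes 0; next at i=2:; next res becomes 3; next at i=3:; next res becomes 6; next at i=4:; next res becomes 9; next at i=5:; next res becomes 12; next final value -111157
-4669 vs -111157 — the two versions disagree here.
verdict: not equivalent; witness: a=-3, b=-3


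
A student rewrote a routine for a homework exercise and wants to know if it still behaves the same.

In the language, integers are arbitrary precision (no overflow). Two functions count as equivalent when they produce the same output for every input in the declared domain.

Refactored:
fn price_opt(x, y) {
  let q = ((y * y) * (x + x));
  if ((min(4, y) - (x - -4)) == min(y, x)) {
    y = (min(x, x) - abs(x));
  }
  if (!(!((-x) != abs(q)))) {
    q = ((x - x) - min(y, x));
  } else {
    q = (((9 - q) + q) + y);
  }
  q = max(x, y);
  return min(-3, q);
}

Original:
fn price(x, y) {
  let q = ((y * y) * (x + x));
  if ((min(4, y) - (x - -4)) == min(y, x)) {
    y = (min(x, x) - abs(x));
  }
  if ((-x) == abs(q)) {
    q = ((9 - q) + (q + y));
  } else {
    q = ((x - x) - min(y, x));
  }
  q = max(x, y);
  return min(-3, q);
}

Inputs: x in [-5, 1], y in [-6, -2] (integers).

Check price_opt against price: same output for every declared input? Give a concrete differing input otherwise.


Comparing the listings, the differences include: boolean connective usage differs, comparison usage differs.
Tracing x=-2, y=-5: price: q = -100; ((min(4, y) - (x - -4)) == min(y, x)) -> false; ((-x) == abs(q)) -> false; q = 5; q = -2; return -3 | price_opt: q = -100; ((min(4, y) - (x - -4)) == min(y, x)) -> false; (!(!((-x) != abs(q)))) -> true; q = 5; q = -2; return -3 — matching result -3.
Across all 35 domain points the two functions coincide.
verdict: equivalent


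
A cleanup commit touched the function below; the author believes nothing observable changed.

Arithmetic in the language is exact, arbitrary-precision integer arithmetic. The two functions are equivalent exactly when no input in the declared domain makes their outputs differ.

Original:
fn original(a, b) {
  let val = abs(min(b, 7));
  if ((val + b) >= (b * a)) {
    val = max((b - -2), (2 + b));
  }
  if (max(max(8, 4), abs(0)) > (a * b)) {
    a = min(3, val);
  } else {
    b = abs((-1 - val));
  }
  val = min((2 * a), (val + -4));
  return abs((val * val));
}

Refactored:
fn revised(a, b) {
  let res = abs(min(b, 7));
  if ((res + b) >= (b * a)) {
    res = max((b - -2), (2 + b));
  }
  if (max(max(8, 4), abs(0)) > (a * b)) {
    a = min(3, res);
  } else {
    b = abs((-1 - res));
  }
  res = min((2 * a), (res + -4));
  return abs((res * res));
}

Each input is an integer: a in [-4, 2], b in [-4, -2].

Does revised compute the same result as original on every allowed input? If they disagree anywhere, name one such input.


Comparing the listings, the differences include: local variable names differ.
Spot check at a=-1, b=-4 — original: val := 4 | ((val + b) >= (b * a)): false | (max(max(8, 4), abs(0)) > (a * b)): true | a := 3 | val := 0 | result 0. revised: res := 4 | ((res + b) >= (b * a)): false | (max(max(8, 4), abs(0)) > (a * b)): true | a := 3 | res := 0 | result 0. Both give 0.
Across all 21 domain points the two functions coincide.
verdict: equivalent


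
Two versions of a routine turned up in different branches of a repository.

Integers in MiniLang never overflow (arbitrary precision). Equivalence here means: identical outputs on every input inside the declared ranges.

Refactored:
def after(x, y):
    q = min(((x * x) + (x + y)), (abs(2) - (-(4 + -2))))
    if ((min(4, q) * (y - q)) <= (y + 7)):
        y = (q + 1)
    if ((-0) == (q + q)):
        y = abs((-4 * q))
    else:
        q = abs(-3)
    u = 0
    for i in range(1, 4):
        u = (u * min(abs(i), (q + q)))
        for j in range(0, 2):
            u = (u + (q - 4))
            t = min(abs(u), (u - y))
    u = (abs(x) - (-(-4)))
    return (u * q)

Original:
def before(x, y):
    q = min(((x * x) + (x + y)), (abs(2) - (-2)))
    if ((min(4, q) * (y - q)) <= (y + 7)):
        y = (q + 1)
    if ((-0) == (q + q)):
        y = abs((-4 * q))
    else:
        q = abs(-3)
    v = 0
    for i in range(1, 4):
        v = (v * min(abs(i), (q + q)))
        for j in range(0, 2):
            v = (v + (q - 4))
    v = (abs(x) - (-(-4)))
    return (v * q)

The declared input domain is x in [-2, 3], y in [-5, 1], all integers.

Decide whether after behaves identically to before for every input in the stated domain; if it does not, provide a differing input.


Changes here: arithmetic usage differs; and local variable names differ; and min/max/abs usage differs; and constant usage differs; and statement counts differ; the full 42-point sweep finds no disagreement.
verdict: equivalent
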